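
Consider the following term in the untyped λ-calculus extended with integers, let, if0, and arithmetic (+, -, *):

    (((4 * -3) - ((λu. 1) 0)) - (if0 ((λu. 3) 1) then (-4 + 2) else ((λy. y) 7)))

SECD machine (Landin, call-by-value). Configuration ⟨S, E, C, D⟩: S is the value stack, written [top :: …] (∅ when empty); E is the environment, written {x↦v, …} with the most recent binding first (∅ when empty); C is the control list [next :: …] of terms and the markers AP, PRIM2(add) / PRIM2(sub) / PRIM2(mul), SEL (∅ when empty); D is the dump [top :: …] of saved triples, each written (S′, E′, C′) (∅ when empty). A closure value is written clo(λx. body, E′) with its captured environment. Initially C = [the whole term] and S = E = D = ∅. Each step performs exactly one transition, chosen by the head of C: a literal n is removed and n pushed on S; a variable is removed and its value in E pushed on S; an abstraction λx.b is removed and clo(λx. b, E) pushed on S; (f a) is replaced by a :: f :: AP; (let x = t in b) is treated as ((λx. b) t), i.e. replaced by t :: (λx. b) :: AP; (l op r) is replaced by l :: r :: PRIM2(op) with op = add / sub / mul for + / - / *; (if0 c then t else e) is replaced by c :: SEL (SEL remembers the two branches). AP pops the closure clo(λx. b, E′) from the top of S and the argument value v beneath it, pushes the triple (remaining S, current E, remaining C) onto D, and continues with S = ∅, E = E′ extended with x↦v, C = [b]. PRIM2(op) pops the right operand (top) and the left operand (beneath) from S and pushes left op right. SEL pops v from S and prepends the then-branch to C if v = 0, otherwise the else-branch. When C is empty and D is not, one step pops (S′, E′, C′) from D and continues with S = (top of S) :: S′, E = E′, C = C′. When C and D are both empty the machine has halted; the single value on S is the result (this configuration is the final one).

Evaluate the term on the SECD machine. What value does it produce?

t=0: ⟨S=∅; E=∅; C=[(((4 * -3) - ((λu. 1) 0)) - (if0 ((λu. 3) 1) then (-4 + 2) else ((λy. y) 7)))]; D=∅⟩
t=1: ⟨S=∅; E=∅; C=[((4 * -3) - ((λu. 1) 0)) :: (if0 ((λu. 3) 1) then (-4 + 2) else ((λy. y) 7)) :: PRIM2(sub)]; D=∅⟩
t=2: ⟨S=∅; E=∅; C=[(4 * -3) :: ((λu. 1) 0) :: PRIM2(sub) :: (if0 ((λu. 3) 1) then (-4 + 2) else ((λy. y) 7)) :: PRIM2(sub)]; D=∅⟩
t=3: ⟨S=∅; E=∅; C=[4 :: -3 :: PRIM2(mul) :: ((λu. 1) 0) :: PRIM2(sub) :: (if0 ((λu. 3) 1) then (-4 + 2) else ((λy. y) 7)) :: PRIM2(sub)]; D=∅⟩
t=4: ⟨S=[4]; E=∅; C=[-3 :: PRIM2(mul) :: ((λu. 1) 0) :: PRIM2(sub) :: (if0 ((λu. 3) 1) then (-4 + 2) else ((λy. y) 7)) :: PRIM2(sub)]; D=∅⟩
t=5: ⟨S=[-3 :: 4]; E=∅; C=[PRIM2(mul) :: ((λu. 1) 0) :: PRIM2(sub) :: (if0 ((λu. 3) 1) then (-4 + 2) else ((λy. y) 7)) :: PRIM2(sub)]; D=∅⟩
t=6: ⟨S=[-12]; E=∅; C=[((λu. 1) 0) :: PRIM2(sub) :: (if0 ((λu. 3) 1) then (-4 + 2) else ((λy. y) 7)) :: PRIM2(sub)]; D=∅⟩
t=7: ⟨S=[-12]; E=∅; C=[0 :: (λu. 1) :: AP :: PRIM2(sub) :: (if0 ((λu. 3) 1) then (-4 + 2) else ((λy. y) 7)) :: PRIM2(sub)]; D=∅⟩
t=8: ⟨S=[0 :: -12]; E=∅; C=[(λu. 1) :: AP :: PRIM2(sub) :: (if0 ((λu. 3) 1) then (-4 + 2) else ((λy. y) 7)) :: PRIM2(sub)]; D=∅⟩
t=9: ⟨S=[clo(λu. 1, ∅) :: 0 :: -12]; E=∅; C=[AP :: PRIM2(sub) :: (if0 ((λu. 3) 1) then (-4 + 2) else ((λy. y) 7)) :: PRIM2(sub)]; D=∅⟩
t=10: ⟨S=∅; E={u↦0}; C=[1]; D=[([-12], ∅, [PRIM2(sub) :: (if0 ((λu. 3) 1) then (-4 + 2) else ((λy. y) 7)) :: PRIM2(sub)])]⟩
t=11: ⟨S=[1]; E={u↦0}; C=∅; D=[([-12], ∅, [PRIM2(sub) :: (if0 ((λu. 3) 1) then (-4 + 2) else ((λy. y) 7)) :: PRIM2(sub)])]⟩
t=12: ⟨S=[1 :: -12]; E=∅; C=[PRIM2(sub) :: (if0 ((λu. 3) 1) then (-4 + 2) else ((λy. y) 7)) :: PRIM2(sub)]; D=∅⟩
t=13: ⟨S=[-13]; E=∅; C=[(if0 ((λu. 3) 1) then (-4 + 2) else ((λy. y) 7)) :: PRIM2(sub)]; D=∅⟩
t=14: ⟨S=[-13]; E=∅; C=[((λu. 3) 1) :: SEL :: PRIM2(sub)]; D=∅⟩
t=15: ⟨S=[-13]; E=∅; C=[1 :: (λu. 3) :: AP :: SEL :: PRIM2(sub)]; D=∅⟩
t=16: ⟨S=[1 :: -13]; E=∅; C=[(λu. 3) :: AP :: SEL :: PRIM2(sub)]; D=∅⟩
t=17: ⟨S=[clo(λu. 3, ∅) :: 1 :: -13]; E=∅; C=[AP :: SEL :: PRIM2(sub)]; D=∅⟩
t=18: ⟨S=∅; E={u↦1}; C=[3]; D=[([-13], ∅, [SEL :: PRIM2(sub)])]⟩
t=19: ⟨S=[3]; E={u↦1}; C=∅; D=[([-13], ∅, [SEL :: PRIM2(sub)])]⟩
t=20: ⟨S=[3 :: -13]; E=∅; C=[SEL :: PRIM2(sub)]; D=∅⟩
t=21: ⟨S=[-13]; E=∅; C=[((λy. y) 7) :: PRIM2(sub)]; D=∅⟩
t=22: ⟨S=[-13]; E=∅; C=[7 :: (λy. y) :: AP :: PRIM2(sub)]; D=∅⟩
t=23: ⟨S=[7 :: -13]; E=∅; C=[(λy. y) :: AP :: PRIM2(sub)]; D=∅⟩
t=24: ⟨S=[clo(λy. y, ∅) :: 7 :: -13]; E=∅; C=[AP :: PRIM2(sub)]; D=∅⟩
t=25: ⟨S=∅; E={y↦7}; C=[y]; D=[([-13], ∅, [PRIM2(sub)])]⟩
t=26: ⟨S=[7]; E={y↦7}; C=∅; D=[([-13], ∅, [PRIM2(sub)])]⟩
t=27: ⟨S=[7 :: -13]; E=∅; C=[PRIM2(sub)]; D=∅⟩
t=28: ⟨S=[-20]; E=∅; C=∅; D=∅⟩
→ final value -20

Answer: -20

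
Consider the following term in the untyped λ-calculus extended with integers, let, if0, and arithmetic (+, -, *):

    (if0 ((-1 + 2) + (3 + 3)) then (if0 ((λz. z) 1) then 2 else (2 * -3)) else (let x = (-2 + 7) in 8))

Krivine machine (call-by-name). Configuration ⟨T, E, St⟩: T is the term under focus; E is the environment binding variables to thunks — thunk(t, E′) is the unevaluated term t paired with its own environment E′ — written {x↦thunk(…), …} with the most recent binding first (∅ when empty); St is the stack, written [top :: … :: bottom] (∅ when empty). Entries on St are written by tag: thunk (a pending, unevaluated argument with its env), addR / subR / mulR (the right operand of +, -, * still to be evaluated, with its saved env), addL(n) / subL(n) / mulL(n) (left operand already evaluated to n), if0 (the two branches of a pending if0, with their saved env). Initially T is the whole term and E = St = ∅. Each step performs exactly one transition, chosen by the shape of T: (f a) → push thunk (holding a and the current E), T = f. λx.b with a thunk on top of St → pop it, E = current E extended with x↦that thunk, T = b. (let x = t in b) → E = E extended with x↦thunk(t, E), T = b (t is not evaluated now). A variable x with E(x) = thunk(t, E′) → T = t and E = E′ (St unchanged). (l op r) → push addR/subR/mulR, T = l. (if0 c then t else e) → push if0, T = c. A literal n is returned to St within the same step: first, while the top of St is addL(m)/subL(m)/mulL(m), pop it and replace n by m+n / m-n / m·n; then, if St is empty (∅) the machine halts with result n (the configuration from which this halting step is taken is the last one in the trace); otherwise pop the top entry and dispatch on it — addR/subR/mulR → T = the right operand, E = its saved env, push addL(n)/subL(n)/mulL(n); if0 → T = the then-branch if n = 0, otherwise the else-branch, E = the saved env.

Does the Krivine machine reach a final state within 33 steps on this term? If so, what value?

step 0: <T=(if0 ((-1 + 2) + (3 + 3)) then (if0 ((λz. z) 1) then 2 else (2 * -3)) else (let x = (-2 + 7) in 8)), E=∅, St=∅>
step 1: <T=((-1 + 2) + (3 + 3)), E=∅, St=[if0]>
step 2: <T=(-1 + 2), E=∅, St=[addR :: if0]>
step 3: <T=-1, E=∅, St=[addR :: addR :: if0]>
step 4: <T=2, E=∅, St=[addL(-1) :: addR :: if0]>
step 5: <T=(3 + 3), E=∅, St=[addL(1) :: if0]>
step 6: <T=3, E=∅, St=[addR :: addL(1) :: if0]>
step 7: <T=3, E=∅, St=[addL(3) :: addL(1) :: if0]>
step 8: <T=(let x = (-2 + 7) in 8), E=∅, St=∅>
step 9: <T=8, E={x↦thunk((-2 + 7), ∅)}, St=∅>
→ final value 8

Answer: 8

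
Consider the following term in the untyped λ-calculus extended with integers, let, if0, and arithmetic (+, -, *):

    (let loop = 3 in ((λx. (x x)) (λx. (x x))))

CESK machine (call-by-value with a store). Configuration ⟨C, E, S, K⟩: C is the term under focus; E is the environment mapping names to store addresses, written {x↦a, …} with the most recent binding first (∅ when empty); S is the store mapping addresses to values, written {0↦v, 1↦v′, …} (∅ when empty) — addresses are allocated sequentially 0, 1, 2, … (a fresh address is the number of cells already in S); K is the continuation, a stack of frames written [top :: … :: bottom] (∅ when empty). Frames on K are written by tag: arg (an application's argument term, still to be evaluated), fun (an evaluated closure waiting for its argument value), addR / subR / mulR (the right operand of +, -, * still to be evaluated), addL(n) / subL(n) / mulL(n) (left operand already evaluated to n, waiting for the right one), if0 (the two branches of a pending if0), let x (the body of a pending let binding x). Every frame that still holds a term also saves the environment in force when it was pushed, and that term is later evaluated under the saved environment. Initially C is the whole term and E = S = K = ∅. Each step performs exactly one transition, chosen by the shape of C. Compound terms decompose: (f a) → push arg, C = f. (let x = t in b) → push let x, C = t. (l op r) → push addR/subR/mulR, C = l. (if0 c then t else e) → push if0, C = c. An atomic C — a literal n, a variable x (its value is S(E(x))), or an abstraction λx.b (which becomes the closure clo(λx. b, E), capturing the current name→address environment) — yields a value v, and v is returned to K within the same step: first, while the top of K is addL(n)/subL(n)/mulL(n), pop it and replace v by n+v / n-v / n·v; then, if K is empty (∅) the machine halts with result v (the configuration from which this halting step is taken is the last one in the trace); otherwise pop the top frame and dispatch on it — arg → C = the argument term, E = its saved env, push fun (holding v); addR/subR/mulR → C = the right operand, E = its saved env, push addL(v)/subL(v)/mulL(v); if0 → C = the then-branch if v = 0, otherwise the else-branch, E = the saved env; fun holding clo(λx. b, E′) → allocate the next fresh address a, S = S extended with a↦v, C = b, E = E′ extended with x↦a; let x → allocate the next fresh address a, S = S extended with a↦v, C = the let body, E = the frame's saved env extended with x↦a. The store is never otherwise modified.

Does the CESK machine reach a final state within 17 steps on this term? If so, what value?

Answer: DIVERGES (no final state within 17 steps)

Execution trace:
step 0: [C=(let loop = 3 in ((λx. (x x)) (λx. (x x)))) | E=∅ | S=∅ | K=∅]
step 1: [C=3 | E=∅ | S=∅ | K=[let loop]]
step 2: [C=((λx. (x x)) (λx. (x x))) | E={loop↦0} | S={0↦3} | K=∅]
step 3: [C=(λx. (x x)) | E={loop↦0} | S={0↦3} | K=[arg]]
step 4: [C=(λx. (x x)) | E={loop↦0} | S={0↦3} | K=[fun]]
step 5: [C=(x x) | E={x↦1, loop↦0} | S={0↦3, 1↦clo(λx. (x x), {loop↦0})} | K=∅]
step 6: [C=x | E={x↦1, loop↦0} | S={0↦3, 1↦clo(λx. (x x), {loop↦0})} | K=[arg]]
step 7: [C=x | E={x↦1, loop↦0} | S={0↦3, 1↦clo(λx. (x x), {loop↦0})} | K=[fun]]
step 8: [C=(x x) | E={x↦2, loop↦0} | S={0↦3, 1↦clo(λx. (x x), {loop↦0}), 2↦clo(λx. (x x), {loop↦0})} | K=∅]
step 9: [C=x | E={x↦2, loop↦0} | S={0↦3, 1↦clo(λx. (x x), {loop↦0}), 2↦clo(λx. (x x), {loop↦0})} | K=[arg]]
step 10: [C=x | E={x↦2, loop↦0} | S={0↦3, 1↦clo(λx. (x x), {loop↦0}), 2↦clo(λx. (x x), {loop↦0})} | K=[fun]]
step 11: [C=(x x) | E={x↦3, loop↦0} | S={0↦3, 1↦clo(λx. (x x), {loop↦0}), 2↦clo(λx. (x x), {loop↦0}), 3↦clo(λx. (x x), {loop↦0})} | K=∅]
step 12: [C=x | E={x↦3, loop↦0} | S={0↦3, 1↦clo(λx. (x x), {loop↦0}), 2↦clo(λx. (x x), {loop↦0}), 3↦clo(λx. (x x), {loop↦0})} | K=[arg]]
step 13: [C=x | E={x↦3, loop↦0} | S={0↦3, 1↦clo(λx. (x x), {loop↦0}), 2↦clo(λx. (x x), {loop↦0}), 3↦clo(λx. (x x), {loop↦0})} | K=[fun]]
step 14: [C=(x x) | E={x↦4, loop↦0} | S={0↦3, 1↦clo(λx. (x x), {loop↦0}), 2↦clo(λx. (x x), {loop↦0}), 3↦clo(λx. (x x), {loop↦0}), 4↦clo(λx. (x x), {loop↦0})} | K=∅]
step 15: [C=x | E={x↦4, loop↦0} | S={0↦3, 1↦clo(λx. (x x), {loop↦0}), 2↦clo(λx. (x x), {loop↦0}), 3↦clo(λx. (x x), {loop↦0}), 4↦clo(λx. (x x), {loop↦0})} | K=[arg]]
step 16: [C=x | E={x↦4, loop↦0} | S={0↦3, 1↦clo(λx. (x x), {loop↦0}), 2↦clo(λx. (x x), {loop↦0}), 3↦clo(λx. (x x), {loop↦0}), 4↦clo(λx. (x x), {loop↦0})} | K=[fun]]
step 17: [C=(x x) | E={x↦5, loop↦0} | S={0↦3, 1↦clo(λx. (x x), {loop↦0}), 2↦clo(λx. (x x), {loop↦0}), 3↦clo(λx. (x x), {loop↦0}), 4↦clo(λx. (x x), {loop↦0}), 5↦clo(λx. (x x), {loop↦0})} | K=∅]
→ 17 transitions taken and the configuration is still not final: no result within 17 steps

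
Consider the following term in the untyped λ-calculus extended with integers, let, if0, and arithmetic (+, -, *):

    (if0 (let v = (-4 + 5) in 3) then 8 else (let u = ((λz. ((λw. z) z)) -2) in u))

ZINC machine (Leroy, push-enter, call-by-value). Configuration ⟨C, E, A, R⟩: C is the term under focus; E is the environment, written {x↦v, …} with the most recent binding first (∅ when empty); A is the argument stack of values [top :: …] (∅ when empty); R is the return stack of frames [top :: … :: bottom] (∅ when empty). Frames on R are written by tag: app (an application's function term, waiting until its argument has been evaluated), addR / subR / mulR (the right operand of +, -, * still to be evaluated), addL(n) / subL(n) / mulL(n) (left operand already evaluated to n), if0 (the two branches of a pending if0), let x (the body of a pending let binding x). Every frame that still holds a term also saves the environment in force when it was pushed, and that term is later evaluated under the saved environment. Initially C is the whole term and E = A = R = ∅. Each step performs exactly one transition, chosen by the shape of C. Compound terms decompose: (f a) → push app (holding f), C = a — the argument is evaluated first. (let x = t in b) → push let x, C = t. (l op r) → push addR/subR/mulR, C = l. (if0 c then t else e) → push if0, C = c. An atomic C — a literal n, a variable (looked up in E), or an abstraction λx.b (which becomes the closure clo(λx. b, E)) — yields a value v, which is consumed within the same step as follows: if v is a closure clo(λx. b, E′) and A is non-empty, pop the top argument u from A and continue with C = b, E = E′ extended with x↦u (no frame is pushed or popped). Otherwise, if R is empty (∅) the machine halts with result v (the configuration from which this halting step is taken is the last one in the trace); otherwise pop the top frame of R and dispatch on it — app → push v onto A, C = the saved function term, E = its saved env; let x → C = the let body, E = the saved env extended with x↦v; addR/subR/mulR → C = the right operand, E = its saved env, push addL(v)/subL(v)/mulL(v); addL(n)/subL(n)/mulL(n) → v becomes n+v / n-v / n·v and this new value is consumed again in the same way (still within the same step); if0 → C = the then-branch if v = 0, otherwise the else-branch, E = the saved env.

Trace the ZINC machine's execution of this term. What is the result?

Answer: -2

Derivation:
[0] [C=(if0 (let v = (-4 + 5) in 3) then 8 else (let u = ((λz. ((λw. z) z)) -2) in u)) | E=∅ | A=∅ | R=∅]
[1] [C=(let v = (-4 + 5) in 3) | E=∅ | A=∅ | R=[if0]]
[2] [C=(-4 + 5) | E=∅ | A=∅ | R=[let v :: if0]]
[3] [C=-4 | E=∅ | A=∅ | R=[addR :: let v :: if0]]
[4] [C=5 | E=∅ | A=∅ | R=[addL(-4) :: let v :: if0]]
[5] [C=3 | E={v↦1} | A=∅ | R=[if0]]
[6] [C=(let u = ((λz. ((λw. z) z)) -2) in u) | E=∅ | A=∅ | R=∅]
[7] [C=((λz. ((λw. z) z)) -2) | E=∅ | A=∅ | R=[let u]]
[8] [C=-2 | E=∅ | A=∅ | R=[app :: let u]]
[9] [C=(λz. ((λw. z) z)) | E=∅ | A=[-2] | R=[let u]]
[10] [C=((λw. z) z) | E={z↦-2} | A=∅ | R=[let u]]
[11] [C=z | E={z↦-2} | A=∅ | R=[app :: let u]]
[12] [C=(λw. z) | E={z↦-2} | A=[-2] | R=[let u]]
[13] [C=z | E={w↦-2, z↦-2} | A=∅ | R=[let u]]
[14] [C=u | E={u↦-2} | A=∅ | R=∅]
→ final value -2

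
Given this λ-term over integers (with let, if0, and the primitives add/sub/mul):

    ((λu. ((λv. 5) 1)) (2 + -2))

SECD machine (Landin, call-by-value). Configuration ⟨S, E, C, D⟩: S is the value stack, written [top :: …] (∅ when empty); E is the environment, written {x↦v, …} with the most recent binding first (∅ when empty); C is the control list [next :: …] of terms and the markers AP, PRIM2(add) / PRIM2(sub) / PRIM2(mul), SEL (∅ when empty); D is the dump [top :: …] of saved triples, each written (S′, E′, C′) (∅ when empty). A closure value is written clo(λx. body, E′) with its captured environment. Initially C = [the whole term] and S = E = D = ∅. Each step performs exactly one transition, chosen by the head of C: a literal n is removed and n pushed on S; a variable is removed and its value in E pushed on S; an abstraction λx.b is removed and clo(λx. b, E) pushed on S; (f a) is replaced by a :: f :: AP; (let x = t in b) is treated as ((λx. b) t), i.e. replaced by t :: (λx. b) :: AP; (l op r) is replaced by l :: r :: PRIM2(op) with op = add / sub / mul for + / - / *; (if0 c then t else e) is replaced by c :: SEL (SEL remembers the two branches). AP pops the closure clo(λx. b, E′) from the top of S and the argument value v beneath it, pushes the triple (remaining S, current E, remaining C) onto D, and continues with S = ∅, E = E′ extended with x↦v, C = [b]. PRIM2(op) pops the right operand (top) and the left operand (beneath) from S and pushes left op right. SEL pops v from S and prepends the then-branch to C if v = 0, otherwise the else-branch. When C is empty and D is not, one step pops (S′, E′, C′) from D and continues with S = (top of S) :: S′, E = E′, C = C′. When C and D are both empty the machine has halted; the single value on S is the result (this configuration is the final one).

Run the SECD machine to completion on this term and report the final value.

Answer: 5

Execution trace:
step 0: [S=∅ | E=∅ | C=[((λu. ((λv. 5) 1)) (2 + -2))] | D=∅]
step 1: [S=∅ | E=∅ | C=[(2 + -2) :: (λu. ((λv. 5) 1)) :: AP] | D=∅]
step 2: [S=∅ | E=∅ | C=[2 :: -2 :: PRIM2(add) :: (λu. ((λv. 5) 1)) :: AP] | D=∅]
step 3: [S=[2] | E=∅ | C=[-2 :: PRIM2(add) :: (λu. ((λv. 5) 1)) :: AP] | D=∅]
step 4: [S=[-2 :: 2] | E=∅ | C=[PRIM2(add) :: (λu. ((λv. 5) 1)) :: AP] | D=∅]
step 5: [S=[0] | E=∅ | C=[(λu. ((λv. 5) 1)) :: AP] | D=∅]
step 6: [S=[clo(λu. ((λv. 5) 1), ∅) :: 0] | E=∅ | C=[AP] | D=∅]
step 7: [S=∅ | E={u↦0} | C=[((λv. 5) 1)] | D=[(∅, ∅, ∅)]]
step 8: [S=∅ | E={u↦0} | C=[1 :: (λv. 5) :: AP] | D=[(∅, ∅, ∅)]]
step 9: [S=[1] | E={u↦0} | C=[(λv. 5) :: AP] | D=[(∅, ∅, ∅)]]
step 10: [S=[clo(λv. 5, {u↦0}) :: 1] | E={u↦0} | C=[AP] | D=[(∅, ∅, ∅)]]
step 11: [S=∅ | E={v↦1, u↦0} | C=[5] | D=[(∅, {u↦0}, ∅) :: (∅, ∅, ∅)]]
step 12: [S=[5] | E={v↦1, u↦0} | C=∅ | D=[(∅, {u↦0}, ∅) :: (∅, ∅, ∅)]]
step 13: [S=[5] | E={u↦0} | C=∅ | D=[(∅, ∅, ∅)]]
step 14: [S=[5] | E=∅ | C=∅ | D=∅]
→ final value 5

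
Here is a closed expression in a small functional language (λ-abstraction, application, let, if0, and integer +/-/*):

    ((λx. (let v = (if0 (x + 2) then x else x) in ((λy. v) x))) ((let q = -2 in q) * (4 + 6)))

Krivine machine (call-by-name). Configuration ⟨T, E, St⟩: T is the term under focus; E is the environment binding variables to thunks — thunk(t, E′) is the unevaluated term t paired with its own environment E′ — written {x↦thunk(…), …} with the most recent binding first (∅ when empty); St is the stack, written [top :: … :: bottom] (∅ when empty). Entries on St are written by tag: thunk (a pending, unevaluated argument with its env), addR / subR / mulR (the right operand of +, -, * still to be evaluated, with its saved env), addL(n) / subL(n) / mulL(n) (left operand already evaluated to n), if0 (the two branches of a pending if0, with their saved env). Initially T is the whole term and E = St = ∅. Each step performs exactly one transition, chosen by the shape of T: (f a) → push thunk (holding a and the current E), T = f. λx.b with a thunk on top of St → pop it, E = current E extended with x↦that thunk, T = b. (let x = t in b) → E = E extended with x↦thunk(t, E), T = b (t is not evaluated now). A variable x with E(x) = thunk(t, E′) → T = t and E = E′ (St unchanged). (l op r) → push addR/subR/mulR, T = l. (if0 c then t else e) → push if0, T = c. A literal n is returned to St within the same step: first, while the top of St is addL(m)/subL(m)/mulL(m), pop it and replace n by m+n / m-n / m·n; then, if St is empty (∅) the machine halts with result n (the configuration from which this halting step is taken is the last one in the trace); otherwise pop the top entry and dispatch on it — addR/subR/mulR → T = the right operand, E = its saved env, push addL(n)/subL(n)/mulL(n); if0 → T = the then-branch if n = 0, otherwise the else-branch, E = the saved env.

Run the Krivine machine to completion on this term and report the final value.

t=0: <T=((λx. (let v = (if0 (x + 2) then x else x) in ((λy. v) x))) ((let q = -2 in q) * (4 + 6))), E=∅, St=∅>
t=1: <T=(λx. (let v = (if0 (x + 2) then x else x) in ((λy. v) x))), E=∅, St=[thunk]>
t=2: <T=(let v = (if0 (x + 2) then x else x) in ((λy. v) x)), E={x↦thunk(((let q = -2 in q) * (4 + 6)), ∅)}, St=∅>
t=3: <T=((λy. v) x), E={v↦thunk((if0 (x + 2) then x else x), {x↦thunk(((let q = -2 in q) * (4 + 6)), ∅)}), x↦thunk(((let q = -2 in q) * (4 + 6)), ∅)}, St=∅>
t=4: <T=(λy. v), E={v↦thunk((if0 (x + 2) then x else x), {x↦thunk(((let q = -2 in q) * (4 + 6)), ∅)}), x↦thunk(((let q = -2 in q) * (4 + 6)), ∅)}, St=[thunk]>
t=5: <T=v, E={y↦thunk(x, {v↦thunk((if0 (x + 2) then x else x), {x↦thunk(((let q = -2 in q) * (4 + 6)), ∅)}), x↦thunk(((let q = -2 in q) * (4 + 6)), ∅)}), v↦thunk((if0 (x + 2) then x else x), {x↦thunk(((let q = -2 in q) * (4 + 6)), ∅)}), x↦thunk(((let q = -2 in q) * (4 + 6)), ∅)}, St=∅>
t=6: <T=(if0 (x + 2) then x else x), E={x↦thunk(((let q = -2 in q) * (4 + 6)), ∅)}, St=∅>
t=7: <T=(x + 2), E={x↦thunk(((let q = -2 in q) * (4 + 6)), ∅)}, St=[if0]>
t=8: <T=x, E={x↦thunk(((let q = -2 in q) * (4 + 6)), ∅)}, St=[addR :: if0]>
t=9: <T=((let q = -2 in q) * (4 + 6)), E=∅, St=[addR :: if0]>
t=10: <T=(let q = -2 in q), E=∅, St=[mulR :: addR :: if0]>
t=11: <T=q, E={q↦thunk(-2, ∅)}, St=[mulR :: addR :: if0]>
t=12: <T=-2, E=∅, St=[mulR :: addR :: if0]>
t=13: <T=(4 + 6), E=∅, St=[mulL(-2) :: addR :: if0]>
t=14: <T=4, E=∅, St=[addR :: mulL(-2) :: addR :: if0]>
t=15: <T=6, E=∅, St=[addL(4) :: mulL(-2) :: addR :: if0]>
t=16: <T=2, E={x↦thunk(((let q = -2 in q) * (4 + 6)), ∅)}, St=[addL(-20) :: if0]>
t=17: <T=x, E={x↦thunk(((let q = -2 in q) * (4 + 6)), ∅)}, St=∅>
t=18: <T=((let q = -2 in q) * (4 + 6)), E=∅, St=∅>
t=19: <T=(let q = -2 in q), E=∅, St=[mulR]>
t=20: <T=q, E={q↦thunk(-2, ∅)}, St=[mulR]>
t=21: <T=-2, E=∅, St=[mulR]>
t=22: <T=(4 + 6), E=∅, St=[mulL(-2)]>
t=23: <T=4, E=∅, St=[addR :: mulL(-2)]>
t=24: <T=6, E=∅, St=[addL(4) :: mulL(-2)]>
→ final value -20

Answer: -20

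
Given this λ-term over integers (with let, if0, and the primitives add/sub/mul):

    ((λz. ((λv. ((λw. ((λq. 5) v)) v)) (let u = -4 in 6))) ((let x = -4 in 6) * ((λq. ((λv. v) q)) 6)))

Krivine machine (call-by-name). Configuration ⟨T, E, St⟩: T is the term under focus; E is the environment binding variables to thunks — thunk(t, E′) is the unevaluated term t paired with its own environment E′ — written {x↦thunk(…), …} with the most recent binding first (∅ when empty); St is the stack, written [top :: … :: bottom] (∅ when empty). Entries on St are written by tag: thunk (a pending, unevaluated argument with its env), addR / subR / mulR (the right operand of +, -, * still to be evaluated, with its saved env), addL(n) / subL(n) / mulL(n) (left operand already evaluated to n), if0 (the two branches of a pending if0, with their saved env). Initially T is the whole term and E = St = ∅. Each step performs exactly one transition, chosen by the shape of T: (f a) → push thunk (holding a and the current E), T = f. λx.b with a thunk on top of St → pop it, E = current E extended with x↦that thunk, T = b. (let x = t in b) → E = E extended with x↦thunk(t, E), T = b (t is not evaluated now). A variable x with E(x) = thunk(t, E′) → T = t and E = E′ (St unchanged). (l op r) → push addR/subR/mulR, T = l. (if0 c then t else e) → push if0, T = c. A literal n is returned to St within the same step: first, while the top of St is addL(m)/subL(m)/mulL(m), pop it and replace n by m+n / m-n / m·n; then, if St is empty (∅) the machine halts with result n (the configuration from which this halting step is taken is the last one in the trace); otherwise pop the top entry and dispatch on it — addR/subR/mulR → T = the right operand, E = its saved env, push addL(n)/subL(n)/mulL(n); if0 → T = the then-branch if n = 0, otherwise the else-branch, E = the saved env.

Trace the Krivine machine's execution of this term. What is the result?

[0] [T=((λz. ((λv. ((λw. ((λq. 5) v)) v)) (let u = -4 in 6))) ((let x = -4 in 6) * ((λq. ((λv. v) q)) 6))) | E=∅ | St=∅]
[1] [T=(λz. ((λv. ((λw. ((λq. 5) v)) v)) (let u = -4 in 6))) | E=∅ | St=[thunk]]
[2] [T=((λv. ((λw. ((λq. 5) v)) v)) (let u = -4 in 6)) | E={z↦thunk(((let x = -4 in 6) * ((λq. ((λv. v) q)) 6)), ∅)} | St=∅]
[3] [T=(λv. ((λw. ((λq. 5) v)) v)) | E={z↦thunk(((let x = -4 in 6) * ((λq. ((λv. v) q)) 6)), ∅)} | St=[thunk]]
[4] [T=((λw. ((λq. 5) v)) v) | E={v↦thunk((let u = -4 in 6), {z↦thunk(((let x = -4 in 6) * ((λq. ((λv. v) q)) 6)), ∅)}), z↦thunk(((let x = -4 in 6) * ((λq. ((λv. v) q)) 6)), ∅)} | St=∅]
[5] [T=(λw. ((λq. 5) v)) | E={v↦thunk((let u = -4 in 6), {z↦thunk(((let x = -4 in 6) * ((λq. ((λv. v) q)) 6)), ∅)}), z↦thunk(((let x = -4 in 6) * ((λq. ((λv. v) q)) 6)), ∅)} | St=[thunk]]
[6] [T=((λq. 5) v) | E={w↦thunk(v, {v↦thunk((let u = -4 in 6), {z↦thunk(((let x = -4 in 6) * ((λq. ((λv. v) q)) 6)), ∅)}), z↦thunk(((let x = -4 in 6) * ((λq. ((λv. v) q)) 6)), ∅)}), v↦thunk((let u = -4 in 6), {z↦thunk(((let x = -4 in 6) * ((λq. ((λv. v) q)) 6)), ∅)}), z↦thunk(((let x = -4 in 6) * ((λq. ((λv. v) q)) 6)), ∅)} | St=∅]
[7] [T=(λq. 5) | E={w↦thunk(v, {v↦thunk((let u = -4 in 6), {z↦thunk(((let x = -4 in 6) * ((λq. ((λv. v) q)) 6)), ∅)}), z↦thunk(((let x = -4 in 6) * ((λq. ((λv. v) q)) 6)), ∅)}), v↦thunk((let u = -4 in 6), {z↦thunk(((let x = -4 in 6) * ((λq. ((λv. v) q)) 6)), ∅)}), z↦thunk(((let x = -4 in 6) * ((λq. ((λv. v) q)) 6)), ∅)} | St=[thunk]]
[8] [T=5 | E={q↦thunk(v, {w↦thunk(v, {v↦thunk((let u = -4 in 6), {z↦thunk(((let x = -4 in 6) * ((λq. ((λv. v) q)) 6)), ∅)}), z↦thunk(((let x = -4 in 6) * ((λq. ((λv. v) q)) 6)), ∅)}), v↦thunk((let u = -4 in 6), {z↦thunk(((let x = -4 in 6) * ((λq. ((λv. v) q)) 6)), ∅)}), z↦thunk(((let x = -4 in 6) * ((λq. ((λv. v) q)) 6)), ∅)}), w↦thunk(v, {v↦thunk((let u = -4 in 6), {z↦thunk(((let x = -4 in 6) * ((λq. ((λv. v) q)) 6)), ∅)}), z↦thunk(((let x = -4 in 6) * ((λq. ((λv. v) q)) 6)), ∅)}), v↦thunk((let u = -4 in 6), {z↦thunk(((let x = -4 in 6) * ((λq. ((λv. v) q)) 6)), ∅)}), z↦thunk(((let x = -4 in 6) * ((λq. ((λv. v) q)) 6)), ∅)} | St=∅]
→ final value 5

Answer: 5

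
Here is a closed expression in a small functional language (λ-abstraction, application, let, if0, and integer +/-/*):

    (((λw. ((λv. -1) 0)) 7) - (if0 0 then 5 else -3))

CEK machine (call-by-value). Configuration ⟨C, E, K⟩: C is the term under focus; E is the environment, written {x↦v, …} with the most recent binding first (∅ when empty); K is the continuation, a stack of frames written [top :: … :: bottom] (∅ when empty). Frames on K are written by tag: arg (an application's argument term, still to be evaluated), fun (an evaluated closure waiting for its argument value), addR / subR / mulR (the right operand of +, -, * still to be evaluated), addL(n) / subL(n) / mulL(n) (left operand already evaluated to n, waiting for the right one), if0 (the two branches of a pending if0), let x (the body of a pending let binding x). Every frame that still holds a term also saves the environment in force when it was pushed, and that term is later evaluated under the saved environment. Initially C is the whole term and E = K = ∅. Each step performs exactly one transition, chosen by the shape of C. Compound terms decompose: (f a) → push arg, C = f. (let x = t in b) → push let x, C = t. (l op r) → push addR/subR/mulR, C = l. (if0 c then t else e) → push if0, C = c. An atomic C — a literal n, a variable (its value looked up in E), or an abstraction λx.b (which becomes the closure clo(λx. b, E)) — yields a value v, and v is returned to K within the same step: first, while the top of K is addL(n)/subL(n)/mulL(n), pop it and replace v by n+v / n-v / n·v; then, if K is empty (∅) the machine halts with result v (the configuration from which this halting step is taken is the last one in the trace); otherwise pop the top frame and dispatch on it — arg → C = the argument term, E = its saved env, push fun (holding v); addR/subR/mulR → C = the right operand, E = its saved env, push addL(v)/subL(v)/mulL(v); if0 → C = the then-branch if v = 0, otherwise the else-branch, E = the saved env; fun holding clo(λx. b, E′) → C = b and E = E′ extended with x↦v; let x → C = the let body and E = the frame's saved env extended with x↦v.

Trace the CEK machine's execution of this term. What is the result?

step 0: <C=(((λw. ((λv. -1) 0)) 7) - (if0 0 then 5 else -3)), E=∅, K=∅>
step 1: <C=((λw. ((λv. -1) 0)) 7), E=∅, K=[subR]>
step 2: <C=(λw. ((λv. -1) 0)), E=∅, K=[arg :: subR]>
step 3: <C=7, E=∅, K=[fun :: subR]>
step 4: <C=((λv. -1) 0), E={w↦7}, K=[subR]>
step 5: <C=(λv. -1), E={w↦7}, K=[arg :: subR]>
step 6: <C=0, E={w↦7}, K=[fun :: subR]>
step 7: <C=-1, E={v↦0, w↦7}, K=[subR]>
step 8: <C=(if0 0 then 5 else -3), E=∅, K=[subL(-1)]>
step 9: <C=0, E=∅, K=[if0 :: subL(-1)]>
step 10: <C=5, E=∅, K=[subL(-1)]>
→ final value -6

Answer: -6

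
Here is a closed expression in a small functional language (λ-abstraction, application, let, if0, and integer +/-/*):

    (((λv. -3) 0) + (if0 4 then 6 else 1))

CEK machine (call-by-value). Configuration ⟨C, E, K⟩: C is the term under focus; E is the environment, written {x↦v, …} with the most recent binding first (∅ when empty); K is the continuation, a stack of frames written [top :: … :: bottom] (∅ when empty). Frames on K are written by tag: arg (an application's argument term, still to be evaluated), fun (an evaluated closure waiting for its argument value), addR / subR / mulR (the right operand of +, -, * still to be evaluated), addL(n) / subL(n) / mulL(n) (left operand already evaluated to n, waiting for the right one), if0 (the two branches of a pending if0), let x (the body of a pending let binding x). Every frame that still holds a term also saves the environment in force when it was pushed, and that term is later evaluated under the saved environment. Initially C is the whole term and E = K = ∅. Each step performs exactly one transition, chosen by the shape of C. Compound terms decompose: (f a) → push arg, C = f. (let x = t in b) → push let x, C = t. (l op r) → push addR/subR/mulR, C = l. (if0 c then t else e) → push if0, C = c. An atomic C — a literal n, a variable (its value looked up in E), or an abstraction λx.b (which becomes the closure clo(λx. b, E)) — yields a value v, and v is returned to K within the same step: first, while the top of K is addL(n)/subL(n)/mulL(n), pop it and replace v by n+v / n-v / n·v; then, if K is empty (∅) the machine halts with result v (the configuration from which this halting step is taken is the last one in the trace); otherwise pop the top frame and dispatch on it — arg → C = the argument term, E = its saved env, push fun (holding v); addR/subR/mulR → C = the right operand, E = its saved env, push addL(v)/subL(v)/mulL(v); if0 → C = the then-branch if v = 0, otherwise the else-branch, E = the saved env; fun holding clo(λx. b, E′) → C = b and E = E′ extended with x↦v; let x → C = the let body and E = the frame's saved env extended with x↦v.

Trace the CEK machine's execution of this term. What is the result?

t=0: ⟨C=(((λv. -3) 0) + (if0 4 then 6 else 1)); E=∅; K=∅⟩
t=1: ⟨C=((λv. -3) 0); E=∅; K=[addR]⟩
t=2: ⟨C=(λv. -3); E=∅; K=[arg :: addR]⟩
t=3: ⟨C=0; E=∅; K=[fun :: addR]⟩
t=4: ⟨C=-3; E={v↦0}; K=[addR]⟩
t=5: ⟨C=(if0 4 then 6 else 1); E=∅; K=[addL(-3)]⟩
t=6: ⟨C=4; E=∅; K=[if0 :: addL(-3)]⟩
t=7: ⟨C=1; E=∅; K=[addL(-3)]⟩
→ final value -2

Answer: -2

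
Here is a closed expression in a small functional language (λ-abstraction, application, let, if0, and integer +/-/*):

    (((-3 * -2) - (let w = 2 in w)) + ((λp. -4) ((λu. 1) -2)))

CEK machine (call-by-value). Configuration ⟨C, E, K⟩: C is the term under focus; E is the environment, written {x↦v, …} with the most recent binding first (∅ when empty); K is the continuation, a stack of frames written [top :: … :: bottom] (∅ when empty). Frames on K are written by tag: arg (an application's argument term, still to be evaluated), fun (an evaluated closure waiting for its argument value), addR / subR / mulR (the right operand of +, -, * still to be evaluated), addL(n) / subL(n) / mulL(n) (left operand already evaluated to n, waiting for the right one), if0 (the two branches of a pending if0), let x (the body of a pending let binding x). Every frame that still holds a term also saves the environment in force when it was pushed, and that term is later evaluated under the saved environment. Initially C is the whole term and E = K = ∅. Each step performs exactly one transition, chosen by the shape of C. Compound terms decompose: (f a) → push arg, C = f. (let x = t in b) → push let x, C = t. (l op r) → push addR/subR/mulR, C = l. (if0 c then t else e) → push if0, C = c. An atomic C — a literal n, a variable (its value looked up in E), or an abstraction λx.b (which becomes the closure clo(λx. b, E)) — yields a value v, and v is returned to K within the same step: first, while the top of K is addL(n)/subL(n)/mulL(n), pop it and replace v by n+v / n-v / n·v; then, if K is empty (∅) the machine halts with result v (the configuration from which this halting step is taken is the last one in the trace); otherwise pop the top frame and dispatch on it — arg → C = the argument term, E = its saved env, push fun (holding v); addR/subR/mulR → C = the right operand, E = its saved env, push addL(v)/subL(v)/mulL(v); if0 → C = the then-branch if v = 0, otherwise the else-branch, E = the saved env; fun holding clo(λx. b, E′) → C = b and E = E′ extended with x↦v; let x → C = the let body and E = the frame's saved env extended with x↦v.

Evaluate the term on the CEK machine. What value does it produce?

[0] ⟨C=(((-3 * -2) - (let w = 2 in w)) + ((λp. -4) ((λu. 1) -2))); E=∅; K=∅⟩
[1] ⟨C=((-3 * -2) - (let w = 2 in w)); E=∅; K=[addR]⟩
[2] ⟨C=(-3 * -2); E=∅; K=[subR :: addR]⟩
[3] ⟨C=-3; E=∅; K=[mulR :: subR :: addR]⟩
[4] ⟨C=-2; E=∅; K=[mulL(-3) :: subR :: addR]⟩
[5] ⟨C=(let w = 2 in w); E=∅; K=[subL(6) :: addR]⟩
[6] ⟨C=2; E=∅; K=[let w :: subL(6) :: addR]⟩
[7] ⟨C=w; E={w↦2}; K=[subL(6) :: addR]⟩
[8] ⟨C=((λp. -4) ((λu. 1) -2)); E=∅; K=[addL(4)]⟩
[9] ⟨C=(λp. -4); E=∅; K=[arg :: addL(4)]⟩
[10] ⟨C=((λu. 1) -2); E=∅; K=[fun :: addL(4)]⟩
[11] ⟨C=(λu. 1); E=∅; K=[arg :: fun :: addL(4)]⟩
[12] ⟨C=-2; E=∅; K=[fun :: fun :: addL(4)]⟩
[13] ⟨C=1; E={u↦-2}; K=[fun :: addL(4)]⟩
[14] ⟨C=-4; E={p↦1}; K=[addL(4)]⟩
→ final value 0

Answer: 0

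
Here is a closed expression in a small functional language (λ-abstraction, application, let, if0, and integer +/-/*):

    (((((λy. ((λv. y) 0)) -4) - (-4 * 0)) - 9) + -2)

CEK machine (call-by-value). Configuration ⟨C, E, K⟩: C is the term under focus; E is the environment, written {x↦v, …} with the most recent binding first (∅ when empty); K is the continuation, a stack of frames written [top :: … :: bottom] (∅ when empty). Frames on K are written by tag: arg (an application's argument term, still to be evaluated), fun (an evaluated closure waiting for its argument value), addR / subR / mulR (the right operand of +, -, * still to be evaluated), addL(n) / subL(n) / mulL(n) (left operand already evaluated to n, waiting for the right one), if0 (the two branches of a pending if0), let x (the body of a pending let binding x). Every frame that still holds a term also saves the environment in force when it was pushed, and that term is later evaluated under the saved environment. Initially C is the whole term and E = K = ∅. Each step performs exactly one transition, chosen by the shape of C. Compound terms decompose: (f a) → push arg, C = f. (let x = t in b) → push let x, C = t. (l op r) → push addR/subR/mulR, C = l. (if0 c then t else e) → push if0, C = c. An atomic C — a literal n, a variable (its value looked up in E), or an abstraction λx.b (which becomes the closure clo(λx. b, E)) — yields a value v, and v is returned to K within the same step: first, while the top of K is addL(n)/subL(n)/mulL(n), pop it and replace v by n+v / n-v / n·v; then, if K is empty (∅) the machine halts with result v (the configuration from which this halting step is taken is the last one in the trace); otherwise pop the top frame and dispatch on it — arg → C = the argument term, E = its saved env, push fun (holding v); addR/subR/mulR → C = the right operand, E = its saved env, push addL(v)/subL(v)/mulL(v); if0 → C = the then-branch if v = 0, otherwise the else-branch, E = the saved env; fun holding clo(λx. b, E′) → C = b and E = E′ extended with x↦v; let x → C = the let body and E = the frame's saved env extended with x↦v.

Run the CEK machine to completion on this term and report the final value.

t=0: <C=(((((λy. ((λv. y) 0)) -4) - (-4 * 0)) - 9) + -2), E=∅, K=∅>
t=1: <C=((((λy. ((λv. y) 0)) -4) - (-4 * 0)) - 9), E=∅, K=[addR]>
t=2: <C=(((λy. ((λv. y) 0)) -4) - (-4 * 0)), E=∅, K=[subR :: addR]>
t=3: <C=((λy. ((λv. y) 0)) -4), E=∅, K=[subR :: subR :: addR]>
t=4: <C=(λy. ((λv. y) 0)), E=∅, K=[arg :: subR :: subR :: addR]>
t=5: <C=-4, E=∅, K=[fun :: subR :: subR :: addR]>
t=6: <C=((λv. y) 0), E={y↦-4}, K=[subR :: subR :: addR]>
t=7: <C=(λv. y), E={y↦-4}, K=[arg :: subR :: subR :: addR]>
t=8: <C=0, E={y↦-4}, K=[fun :: subR :: subR :: addR]>
t=9: <C=y, E={v↦0, y↦-4}, K=[subR :: subR :: addR]>
t=10: <C=(-4 * 0), E=∅, K=[subL(-4) :: subR :: addR]>
t=11: <C=-4, E=∅, K=[mulR :: subL(-4) :: subR :: addR]>
t=12: <C=0, E=∅, K=[mulL(-4) :: subL(-4) :: subR :: addR]>
t=13: <C=9, E=∅, K=[subL(-4) :: addR]>
t=14: <C=-2, E=∅, K=[addL(-13)]>
→ final value -15

Answer: -15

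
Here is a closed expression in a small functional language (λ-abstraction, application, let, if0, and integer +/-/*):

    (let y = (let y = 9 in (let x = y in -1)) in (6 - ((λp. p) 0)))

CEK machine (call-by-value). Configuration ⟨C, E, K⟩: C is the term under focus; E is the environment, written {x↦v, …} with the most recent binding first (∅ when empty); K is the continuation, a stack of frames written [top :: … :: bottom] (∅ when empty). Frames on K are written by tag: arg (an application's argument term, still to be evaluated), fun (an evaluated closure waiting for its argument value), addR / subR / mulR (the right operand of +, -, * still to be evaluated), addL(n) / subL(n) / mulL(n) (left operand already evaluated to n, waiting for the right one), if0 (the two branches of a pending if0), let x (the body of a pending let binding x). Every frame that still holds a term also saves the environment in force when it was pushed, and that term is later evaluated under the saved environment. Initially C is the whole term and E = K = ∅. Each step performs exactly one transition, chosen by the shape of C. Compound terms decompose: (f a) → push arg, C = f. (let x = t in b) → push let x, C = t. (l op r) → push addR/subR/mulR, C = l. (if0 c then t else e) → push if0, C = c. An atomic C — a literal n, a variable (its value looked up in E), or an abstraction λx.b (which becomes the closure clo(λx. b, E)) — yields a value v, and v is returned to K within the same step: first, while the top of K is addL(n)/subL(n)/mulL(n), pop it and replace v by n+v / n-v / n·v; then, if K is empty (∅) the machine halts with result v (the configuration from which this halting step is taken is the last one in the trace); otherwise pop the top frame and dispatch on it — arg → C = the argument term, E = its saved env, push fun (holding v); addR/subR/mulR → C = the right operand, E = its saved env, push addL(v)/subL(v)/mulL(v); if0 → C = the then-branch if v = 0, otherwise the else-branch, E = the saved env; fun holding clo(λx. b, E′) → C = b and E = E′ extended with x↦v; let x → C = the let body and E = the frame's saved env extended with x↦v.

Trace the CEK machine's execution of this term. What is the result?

Answer: 6

Machine steps:
0. <C=(let y = (let y = 9 in (let x = y in -1)) in (6 - ((λp. p) 0))), E=∅, K=∅>
1. <C=(let y = 9 in (let x = y in -1)), E=∅, K=[let y]>
2. <C=9, E=∅, K=[let y :: let y]>
3. <C=(let x = y in -1), E={y↦9}, K=[let y]>
4. <C=y, E={y↦9}, K=[let x :: let y]>
5. <C=-1, E={x↦9, y↦9}, K=[let y]>
6. <C=(6 - ((λp. p) 0)), E={y↦-1}, K=∅>
7. <C=6, E={y↦-1}, K=[subR]>
8. <C=((λp. p) 0), E={y↦-1}, K=[subL(6)]>
9. <C=(λp. p), E={y↦-1}, K=[arg :: subL(6)]>
10. <C=0, E={y↦-1}, K=[fun :: subL(6)]>
11. <C=p, E={p↦0, y↦-1}, K=[subL(6)]>
→ final value 6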